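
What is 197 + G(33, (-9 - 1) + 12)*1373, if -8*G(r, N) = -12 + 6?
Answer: 4907/4 ≈ 1226.8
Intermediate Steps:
G(r, N) = 3/4 (G(r, N) = -(-12 + 6)/8 = -1/8*(-6) = 3/4)
197 + G(33, (-9 - 1) + 12)*1373 = 197 + (3/4)*1373 = 197 + 4119/4 = 4907/4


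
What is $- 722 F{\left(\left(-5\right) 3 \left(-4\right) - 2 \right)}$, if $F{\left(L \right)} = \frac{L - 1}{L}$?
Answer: $- \frac{20577}{29} \approx -709.55$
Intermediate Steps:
$F{\left(L \right)} = \frac{-1 + L}{L}$
$- 722 F{\left(\left(-5\right) 3 \left(-4\right) - 2 \right)} = - 722 \frac{-1 - \left(2 - \left(-5\right) 3 \left(-4\right)\right)}{\left(-5\right) 3 \left(-4\right) - 2} = - 722 \frac{-1 - -58}{\left(-15\right) \left(-4\right) - 2} = - 722 \frac{-1 + \left(60 - 2\right)}{60 - 2} = - 722 \frac{-1 + 58}{58} = - 722 \cdot \frac{1}{58} \cdot 57 = \left(-722\right) \frac{57}{58} = - \frac{20577}{29}$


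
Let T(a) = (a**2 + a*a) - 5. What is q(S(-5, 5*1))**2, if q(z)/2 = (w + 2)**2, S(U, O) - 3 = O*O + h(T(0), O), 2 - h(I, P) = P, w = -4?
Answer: 64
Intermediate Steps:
T(a) = -5 + 2*a**2 (T(a) = (a**2 + a**2) - 5 = 2*a**2 - 5 = -5 + 2*a**2)
h(I, P) = 2 - P
S(U, O) = 5 + O**2 - O (S(U, O) = 3 + (O*O + (2 - O)) = 3 + (O**2 + (2 - O)) = 3 + (2 + O**2 - O) = 5 + O**2 - O)
q(z) = 8 (q(z) = 2*(-4 + 2)**2 = 2*(-2)**2 = 2*4 = 8)
q(S(-5, 5*1))**2 = 8**2 = 64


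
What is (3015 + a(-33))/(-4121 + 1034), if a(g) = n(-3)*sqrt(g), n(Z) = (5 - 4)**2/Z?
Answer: -335/343 + I*sqrt(33)/9261 ≈ -0.97668 + 0.0006203*I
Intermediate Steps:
n(Z) = 1/Z (n(Z) = 1**2/Z = 1/Z)
a(g) = -sqrt(g)/3 (a(g) = sqrt(g)/(-3) = -sqrt(g)/3)
(3015 + a(-33))/(-4121 + 1034) = (3015 - I*sqrt(33)/3)/(-4121 + 1034) = (3015 - I*sqrt(33)/3)/(-3087) = (3015 - I*sqrt(33)/3)*(-1/3087) = -335/343 + I*sqrt(33)/9261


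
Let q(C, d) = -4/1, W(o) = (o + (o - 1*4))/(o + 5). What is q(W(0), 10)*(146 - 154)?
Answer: 32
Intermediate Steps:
W(o) = (-4 + 2*o)/(5 + o) (W(o) = (o + (o - 4))/(5 + o) = (o + (-4 + o))/(5 + o) = (-4 + 2*o)/(5 + o))
q(C, d) = -4 (q(C, d) = -4*1 = -4)
q(W(0), 10)*(146 - 154) = -4*(146 - 154) = -4*(-8) = 32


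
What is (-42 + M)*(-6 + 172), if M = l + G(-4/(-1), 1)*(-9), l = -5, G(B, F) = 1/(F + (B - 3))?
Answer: -8549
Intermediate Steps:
G(B, F) = 1/(-3 + B + F) (G(B, F) = 1/(F + (-3 + B)) = 1/(-3 + B + F))
M = -19/2 (M = -5 - 9/(-3 - 4/(-1) + 1) = -5 - 9/(-3 - 4*(-1) + 1) = -5 - 9/(-3 + 4 + 1) = -5 - 9/2 = -19/2 ≈ -9.5000)
(-42 + M)*(-6 + 172) = (-42 - 19/2)*(-6 + 172) = -103/2*166 = -8549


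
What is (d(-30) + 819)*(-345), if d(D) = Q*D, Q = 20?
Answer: -75555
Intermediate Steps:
d(D) = 20*D
(d(-30) + 819)*(-345) = (20*(-30) + 819)*(-345) = (-600 + 819)*(-345) = 219*(-345) = -75555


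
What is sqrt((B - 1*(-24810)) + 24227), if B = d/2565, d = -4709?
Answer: 2*sqrt(8961482715)/855 ≈ 221.44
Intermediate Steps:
B = -4709/2565 ≈ -1.8359
sqrt((B - 1*(-24810)) + 24227) = sqrt((-4709/2565 - 1*(-24810)) + 24227) = sqrt((-4709/2565 + 24810) + 24227) = sqrt(63632941/2565 + 24227) = sqrt(125775196/2565) = 2*sqrt(8961482715)/855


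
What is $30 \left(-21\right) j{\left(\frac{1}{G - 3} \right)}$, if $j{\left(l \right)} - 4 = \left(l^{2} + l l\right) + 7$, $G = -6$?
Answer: $- \frac{62510}{9} \approx -6945.6$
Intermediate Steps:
$j{\left(l \right)} = 11 + 2 l^{2}$ ($j{\left(l \right)} = 4 + \left(\left(l^{2} + l l\right) + 7\right) = 4 + \left(\left(l^{2} + l^{2}\right) + 7\right) = 4 + \left(2 l^{2} + 7\right) = 4 + \left(7 + 2 l^{2}\right) = 11 + 2 l^{2}$)
$30 \left(-21\right) j{\left(\frac{1}{G - 3} \right)} = 30 \left(-21\right) \left(11 + 2 \left(\frac{1}{-6 - 3}\right)^{2}\right) = - 630 \left(11 + 2 \left(\frac{1}{-9}\right)^{2}\right) = - 630 \left(11 + 2 \left(- \frac{1}{9}\right)^{2}\right) = - 630 \left(11 + 2 \cdot \frac{1}{81}\right) = - 630 \left(11 + \frac{2}{81}\right) = \left(-630\right) \frac{893}{81} = - \frac{62510}{9}$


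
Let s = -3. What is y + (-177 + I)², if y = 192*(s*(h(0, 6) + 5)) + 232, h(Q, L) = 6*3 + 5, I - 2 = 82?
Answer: -7247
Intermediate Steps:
I = 84 (I = 2 + 82 = 84)
h(Q, L) = 23 (h(Q, L) = 18 + 5 = 23)
y = -15896 (y = 192*(-3*(23 + 5)) + 232 = 192*(-3*28) + 232 = 192*(-84) + 232 = -16128 + 232 = -15896)
y + (-177 + I)² = -15896 + (-177 + 84)² = -15896 + (-93)² = -15896 + 8649 = -7247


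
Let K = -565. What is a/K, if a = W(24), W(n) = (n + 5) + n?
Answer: -53/565 ≈ -0.093805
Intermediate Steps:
W(n) = 5 + 2*n (W(n) = (5 + n) + n = 5 + 2*n)
a = 53 (a = 5 + 2*24 = 5 + 48 = 53)
a/K = 53/(-565) = 53*(-1/565) = -53/565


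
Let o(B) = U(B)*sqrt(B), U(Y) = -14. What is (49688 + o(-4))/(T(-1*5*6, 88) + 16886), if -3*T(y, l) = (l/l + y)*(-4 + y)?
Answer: 18633/6209 - 3*I/1774 ≈ 3.001 - 0.0016911*I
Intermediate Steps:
T(y, l) = -(1 + y)*(-4 + y)/3 (T(y, l) = -(l/l + y)*(-4 + y)/3 = -(1 + y)*(-4 + y)/3)
o(B) = -14*sqrt(B)
(49688 + o(-4))/(T(-1*5*6, 88) + 16886) = (49688 - 28*I)/((4/3 - 1*5*6 - (-1*5*6)**2/3) + 16886) = (49688 - 28*I)/((4/3 - 5*6 - (-5*6)**2/3) + 16886) = (49688 - 28*I)/((4/3 - 30 - 1/3*(-30)**2) + 16886) = (49688 - 28*I)/((4/3 - 30 - 1/3*900) + 16886) = (49688 - 28*I)/((4/3 - 30 - 300) + 16886) = (49688 - 28*I)/(-986/3 + 16886) = (49688 - 28*I)/(49672/3) = (49688 - 28*I)*(3/49672) = 18633/6209 - 3*I/1774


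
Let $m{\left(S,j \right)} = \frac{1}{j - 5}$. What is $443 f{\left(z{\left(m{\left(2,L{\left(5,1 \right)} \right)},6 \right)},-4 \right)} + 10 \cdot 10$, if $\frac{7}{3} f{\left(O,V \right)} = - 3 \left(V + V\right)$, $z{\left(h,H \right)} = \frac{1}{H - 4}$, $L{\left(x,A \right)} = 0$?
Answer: $\frac{32596}{7} \approx 4656.6$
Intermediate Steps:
$m{\left(S,j \right)} = \frac{1}{-5 + j}$
$z{\left(h,H \right)} = \frac{1}{-4 + H}$
$f{\left(O,V \right)} = - \frac{18 V}{7}$ ($f{\left(O,V \right)} = \frac{3 \left(- 3 \left(V + V\right)\right)}{7} = \frac{3 \left(- 3 \cdot 2 V\right)}{7} = \frac{3 \left(- 6 V\right)}{7} = - \frac{18 V}{7}$)
$443 f{\left(z{\left(m{\left(2,L{\left(5,1 \right)} \right)},6 \right)},-4 \right)} + 10 \cdot 10 = 443 \left(\left(- \frac{18}{7}\right) \left(-4\right)\right) + 10 \cdot 10 = 443 \cdot \frac{72}{7} + 100 = \frac{31896}{7} + 100 = \frac{32596}{7}$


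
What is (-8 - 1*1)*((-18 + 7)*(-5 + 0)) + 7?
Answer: -488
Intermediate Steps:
(-8 - 1*1)*((-18 + 7)*(-5 + 0)) + 7 = (-8 - 1)*(-11*(-5)) + 7 = -9*55 + 7 = -495 + 7 = -488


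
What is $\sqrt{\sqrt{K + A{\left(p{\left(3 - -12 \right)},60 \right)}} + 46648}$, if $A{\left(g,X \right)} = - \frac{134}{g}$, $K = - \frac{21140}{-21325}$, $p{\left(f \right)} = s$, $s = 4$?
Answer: $\frac{\sqrt{3394150463200 + 25590 i \sqrt{262817830}}}{8530} \approx 215.98 + 0.013199 i$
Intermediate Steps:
$p{\left(f \right)} = 4$
$K = \frac{4228}{4265}$ ($K = \left(-21140\right) \left(- \frac{1}{21325}\right) = \frac{4228}{4265} \approx 0.99132$)
$\sqrt{\sqrt{K + A{\left(p{\left(3 - -12 \right)},60 \right)}} + 46648} = \sqrt{\sqrt{\frac{4228}{4265} - \frac{134}{4}} + 46648} = \sqrt{\sqrt{\frac{4228}{4265} - \frac{67}{2}} + 46648} = \sqrt{\sqrt{- \frac{277299}{8530}} + 46648} = \sqrt{\frac{3 i \sqrt{262817830}}{8530} + 46648} = \sqrt{46648 + \frac{3 i \sqrt{262817830}}{8530}}$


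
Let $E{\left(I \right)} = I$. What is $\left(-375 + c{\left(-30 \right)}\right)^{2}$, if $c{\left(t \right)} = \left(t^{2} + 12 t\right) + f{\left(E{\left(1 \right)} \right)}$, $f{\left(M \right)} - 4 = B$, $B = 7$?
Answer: $30976$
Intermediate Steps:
$f{\left(M \right)} = 11$ ($f{\left(M \right)} = 4 + 7 = 11$)
$c{\left(t \right)} = 11 + t^{2} + 12 t$ ($c{\left(t \right)} = \left(t^{2} + 12 t\right) + 11 = 11 + t^{2} + 12 t$)
$\left(-375 + c{\left(-30 \right)}\right)^{2} = \left(-375 + \left(11 + \left(-30\right)^{2} + 12 \left(-30\right)\right)\right)^{2} = \left(-375 + \left(11 + 900 - 360\right)\right)^{2} = \left(-375 + 551\right)^{2} = 176^{2} = 30976$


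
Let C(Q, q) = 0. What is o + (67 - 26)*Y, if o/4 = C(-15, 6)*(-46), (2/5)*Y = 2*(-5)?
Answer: -1025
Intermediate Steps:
Y = -25 (Y = 5*(2*(-5))/2 = (5/2)*(-10) = -25)
o = 0 (o = 4*(0*(-46)) = 4*0 = 0)
o + (67 - 26)*Y = 0 + (67 - 26)*(-25) = 0 + 41*(-25) = 0 - 1025 = -1025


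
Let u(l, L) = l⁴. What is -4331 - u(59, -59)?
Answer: -12121692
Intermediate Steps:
-4331 - u(59, -59) = -4331 - 1*59⁴ = -4331 - 1*12117361 = -4331 - 12117361 = -12121692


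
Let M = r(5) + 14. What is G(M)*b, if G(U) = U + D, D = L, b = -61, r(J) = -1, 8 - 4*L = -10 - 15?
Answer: -5185/4 ≈ -1296.3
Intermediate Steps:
L = 33/4 (L = 2 - (-10 - 15)/4 = 2 - ¼*(-25) = 2 + 25/4 = 33/4 ≈ 8.2500)
D = 33/4 ≈ 8.2500
M = 13 (M = -1 + 14 = 13)
G(U) = 33/4 + U (G(U) = U + 33/4 = 33/4 + U)
G(M)*b = (33/4 + 13)*(-61) = (85/4)*(-61) = -5185/4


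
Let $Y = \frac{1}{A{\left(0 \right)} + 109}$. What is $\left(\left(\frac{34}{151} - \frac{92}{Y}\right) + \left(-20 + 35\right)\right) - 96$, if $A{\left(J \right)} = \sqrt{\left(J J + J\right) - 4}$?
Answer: $- \frac{1526425}{151} - 184 i \approx -10109.0 - 184.0 i$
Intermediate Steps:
$A{\left(J \right)} = \sqrt{-4 + J + J^{2}}$ ($A{\left(J \right)} = \sqrt{\left(J^{2} + J\right) - 4} = \sqrt{\left(J + J^{2}\right) - 4} = \sqrt{-4 + J + J^{2}}$)
$Y = \frac{109 - 2 i}{11885}$ ($Y = \frac{1}{\sqrt{-4 + 0 + 0^{2}} + 109} = \frac{1}{\sqrt{-4 + 0 + 0} + 109} = \frac{1}{\sqrt{-4} + 109} = \frac{1}{2 i + 109} = \frac{1}{109 + 2 i} = \frac{109 - 2 i}{11885} \approx 0.0091712 - 0.00016828 i$)
$\left(\left(\frac{34}{151} - \frac{92}{Y}\right) + \left(-20 + 35\right)\right) - 96 = \left(\left(\frac{34}{151} - \frac{92}{\frac{109}{11885} - \frac{2 i}{11885}}\right) + \left(-20 + 35\right)\right) - 96 = \left(\left(34 \cdot \frac{1}{151} - 92 \cdot 11885 \left(\frac{109}{11885} + \frac{2 i}{11885}\right)\right) + 15\right) - 96 = \left(\left(\frac{34}{151} - 1093420 \left(\frac{109}{11885} + \frac{2 i}{11885}\right)\right) + 15\right) - 96 = \left(\frac{2299}{151} - 1093420 \left(\frac{109}{11885} + \frac{2 i}{11885}\right)\right) - 96 = - \frac{12197}{151} - 1093420 \left(\frac{109}{11885} + \frac{2 i}{11885}\right)$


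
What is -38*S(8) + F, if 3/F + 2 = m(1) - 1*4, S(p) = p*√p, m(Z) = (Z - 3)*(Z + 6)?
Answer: -3/20 - 608*√2 ≈ -859.99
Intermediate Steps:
m(Z) = (-3 + Z)*(6 + Z)
S(p) = p^(3/2)
F = -3/20 (F = 3/(-2 + ((-18 + 1² + 3*1) - 1*4)) = 3/(-2 + ((-18 + 1 + 3) - 4)) = 3/(-2 + (-14 - 4)) = 3/(-2 - 18) = 3/(-20) = 3*(-1/20) = -3/20 ≈ -0.15000)
-38*S(8) + F = -608*√2 - 3/20 = -3/20 - 608*√2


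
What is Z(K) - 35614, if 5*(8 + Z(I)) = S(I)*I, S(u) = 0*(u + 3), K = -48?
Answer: -35622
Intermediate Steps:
S(u) = 0 (S(u) = 0*(3 + u) = 0)
Z(I) = -8 (Z(I) = -8 + (0*I)/5 = -8 + (⅕)*0 = -8 + 0 = -8)
Z(K) - 35614 = -8 - 35614 = -35622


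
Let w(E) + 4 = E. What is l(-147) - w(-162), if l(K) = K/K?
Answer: 167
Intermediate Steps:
l(K) = 1
w(E) = -4 + E
l(-147) - w(-162) = 1 - (-4 - 162) = 1 - 1*(-166) = 1 + 166 = 167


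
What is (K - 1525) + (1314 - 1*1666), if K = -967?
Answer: -2844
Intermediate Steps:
(K - 1525) + (1314 - 1*1666) = (-967 - 1525) + (1314 - 1*1666) = -2492 + (1314 - 1666) = -2492 - 352 = -2844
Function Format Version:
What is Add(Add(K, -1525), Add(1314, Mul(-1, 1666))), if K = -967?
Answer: -2844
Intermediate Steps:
Add(Add(K, -1525), Add(1314, Mul(-1, 1666))) = Add(Add(-967, -1525), Add(1314, Mul(-1, 1666))) = Add(-2492, Add(1314, -1666)) = Add(-2492, -352) = -2844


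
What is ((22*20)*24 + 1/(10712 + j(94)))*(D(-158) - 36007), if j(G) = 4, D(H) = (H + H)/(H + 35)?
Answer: -501138408031745/1318068 ≈ -3.8021e+8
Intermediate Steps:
D(H) = 2*H/(35 + H) (D(H) = (2*H)/(35 + H) = 2*H/(35 + H))
((22*20)*24 + 1/(10712 + j(94)))*(D(-158) - 36007) = ((22*20)*24 + 1/(10712 + 4))*(2*(-158)/(35 - 158) - 36007) = (440*24 + 1/10716)*(2*(-158)/(-123) - 36007) = (10560 + 1/10716)*(2*(-158)*(-1/123) - 36007) = 113160961*(316/123 - 36007)/10716 = (113160961/10716)*(-4428545/123) = -501138408031745/1318068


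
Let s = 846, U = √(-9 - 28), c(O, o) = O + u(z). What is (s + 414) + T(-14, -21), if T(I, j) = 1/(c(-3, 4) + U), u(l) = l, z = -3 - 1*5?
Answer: 199069/158 - I*√37/158 ≈ 1259.9 - 0.038499*I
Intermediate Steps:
z = -8 (z = -3 - 5 = -8)
c(O, o) = -8 + O (c(O, o) = O - 8 = -8 + O)
U = I*√37 (U = √(-37) = I*√37 ≈ 6.0828*I)
T(I, j) = 1/(-11 + I*√37) (T(I, j) = 1/((-8 - 3) + I*√37) = 1/(-11 + I*√37))
(s + 414) + T(-14, -21) = (846 + 414) + (-11/158 - I*√37/158) = 1260 + (-11/158 - I*√37/158) = 199069/158 - I*√37/158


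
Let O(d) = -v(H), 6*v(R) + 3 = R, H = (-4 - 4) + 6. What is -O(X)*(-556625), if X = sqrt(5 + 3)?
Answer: 2783125/6 ≈ 4.6385e+5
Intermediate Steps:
X = 2*sqrt(2) (X = sqrt(8) = 2*sqrt(2) ≈ 2.8284)
H = -2 (H = -8 + 6 = -2)
v(R) = -1/2 + R/6
O(d) = 5/6 (O(d) = -(-1/2 + (1/6)*(-2)) = -(-1/2 - 1/3) = -1*(-5/6) = 5/6)
-O(X)*(-556625) = -5*(-556625)/6 = -1*(-2783125/6) = 2783125/6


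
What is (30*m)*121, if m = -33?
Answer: -119790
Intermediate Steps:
(30*m)*121 = (30*(-33))*121 = -990*121 = -119790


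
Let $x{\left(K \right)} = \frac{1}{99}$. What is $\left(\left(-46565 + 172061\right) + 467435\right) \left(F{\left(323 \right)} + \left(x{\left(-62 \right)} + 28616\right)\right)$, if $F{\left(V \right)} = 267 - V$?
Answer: $\frac{1676477419571}{99} \approx 1.6934 \cdot 10^{10}$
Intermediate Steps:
$x{\left(K \right)} = \frac{1}{99}$
$\left(\left(-46565 + 172061\right) + 467435\right) \left(F{\left(323 \right)} + \left(x{\left(-62 \right)} + 28616\right)\right) = \left(\left(-46565 + 172061\right) + 467435\right) \left(\left(267 - 323\right) + \left(\frac{1}{99} + 28616\right)\right) = \left(125496 + 467435\right) \left(\left(267 - 323\right) + \frac{2832985}{99}\right) = 592931 \left(-56 + \frac{2832985}{99}\right) = 592931 \cdot \frac{2827441}{99} = \frac{1676477419571}{99}$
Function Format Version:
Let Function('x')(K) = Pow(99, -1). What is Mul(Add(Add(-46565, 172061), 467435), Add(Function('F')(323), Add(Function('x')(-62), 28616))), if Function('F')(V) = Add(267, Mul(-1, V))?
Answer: Rational(1676477419571, 99) ≈ 1.6934e+10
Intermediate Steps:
Function('x')(K) = Rational(1, 99)
Mul(Add(Add(-46565, 172061), 467435), Add(Function('F')(323), Add(Function('x')(-62), 28616))) = Mul(Add(Add(-46565, 172061), 467435), Add(Add(267, Mul(-1, 323)), Add(Rational(1, 99), 28616))) = Mul(Add(125496, 467435), Add(Add(267, -323), Rational(2832985, 99))) = Mul(592931, Add(-56, Rational(2832985, 99))) = Mul(592931, Rational(2827441, 99)) = Rational(1676477419571, 99)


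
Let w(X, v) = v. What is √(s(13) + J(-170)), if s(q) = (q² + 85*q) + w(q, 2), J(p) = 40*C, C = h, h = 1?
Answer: 2*√329 ≈ 36.277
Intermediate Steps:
C = 1
J(p) = 40 (J(p) = 40*1 = 40)
s(q) = 2 + q² + 85*q (s(q) = (q² + 85*q) + 2 = 2 + q² + 85*q)
√(s(13) + J(-170)) = √((2 + 13² + 85*13) + 40) = √((2 + 169 + 1105) + 40) = √(1276 + 40) = √1316 = 2*√329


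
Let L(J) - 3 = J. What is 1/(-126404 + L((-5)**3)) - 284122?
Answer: -35948820173/126526 ≈ -2.8412e+5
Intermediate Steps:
L(J) = 3 + J
1/(-126404 + L((-5)**3)) - 284122 = 1/(-126404 + (3 + (-5)**3)) - 284122 = 1/(-126404 + (3 - 125)) - 284122 = 1/(-126404 - 122) - 284122 = 1/(-126526) - 284122 = -1/126526 - 284122 = -35948820173/126526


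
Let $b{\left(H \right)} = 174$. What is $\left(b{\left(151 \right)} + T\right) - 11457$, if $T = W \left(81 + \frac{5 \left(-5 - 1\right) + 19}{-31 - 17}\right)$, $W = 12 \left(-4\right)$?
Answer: $-15182$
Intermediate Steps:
$W = -48$
$T = -3899$ ($T = - 48 \left(81 + \frac{5 \left(-5 - 1\right) + 19}{-31 - 17}\right) = - 48 \left(81 + \frac{5 \left(-6\right) + 19}{-48}\right) = - 48 \left(81 + \left(-30 + 19\right) \left(- \frac{1}{48}\right)\right) = - 48 \left(81 - - \frac{11}{48}\right) = - 48 \left(81 + \frac{11}{48}\right) = \left(-48\right) \frac{3899}{48} = -3899$)
$\left(b{\left(151 \right)} + T\right) - 11457 = \left(174 - 3899\right) - 11457 = -3725 - 11457 = -15182$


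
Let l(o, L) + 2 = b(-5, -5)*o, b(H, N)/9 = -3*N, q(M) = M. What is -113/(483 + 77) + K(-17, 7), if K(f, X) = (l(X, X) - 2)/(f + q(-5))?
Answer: -264723/6160 ≈ -42.974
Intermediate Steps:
b(H, N) = -27*N (b(H, N) = 9*(-3*N) = -27*N)
l(o, L) = -2 + 135*o (l(o, L) = -2 + (-27*(-5))*o = -2 + 135*o)
K(f, X) = (-4 + 135*X)/(-5 + f) (K(f, X) = ((-2 + 135*X) - 2)/(f - 5) = (-4 + 135*X)/(-5 + f))
-113/(483 + 77) + K(-17, 7) = -113/(483 + 77) + (-4 + 135*7)/(-5 - 17) = -113/560 + (-4 + 945)/(-22) = -113*1/560 - 1/22*941 = -113/560 - 941/22 = -264723/6160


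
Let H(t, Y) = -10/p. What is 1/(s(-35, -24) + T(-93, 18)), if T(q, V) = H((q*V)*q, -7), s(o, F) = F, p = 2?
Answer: -1/29 ≈ -0.034483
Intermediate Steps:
H(t, Y) = -5 (H(t, Y) = -10/2 = -10*1/2 = -5)
T(q, V) = -5
1/(s(-35, -24) + T(-93, 18)) = 1/(-24 - 5) = 1/(-29) = -1/29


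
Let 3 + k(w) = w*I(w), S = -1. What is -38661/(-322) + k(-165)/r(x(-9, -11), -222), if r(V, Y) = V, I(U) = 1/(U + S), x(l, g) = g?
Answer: 2525079/20999 ≈ 120.25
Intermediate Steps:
I(U) = 1/(-1 + U) (I(U) = 1/(U - 1) = 1/(-1 + U))
k(w) = -3 + w/(-1 + w)
-38661/(-322) + k(-165)/r(x(-9, -11), -222) = -38661/(-322) + ((3 - 2*(-165))/(-1 - 165))/(-11) = -38661*(-1/322) + ((3 + 330)/(-166))*(-1/11) = 5523/46 - 1/166*333*(-1/11) = 5523/46 - 333/166*(-1/11) = 5523/46 + 333/1826 = 2525079/20999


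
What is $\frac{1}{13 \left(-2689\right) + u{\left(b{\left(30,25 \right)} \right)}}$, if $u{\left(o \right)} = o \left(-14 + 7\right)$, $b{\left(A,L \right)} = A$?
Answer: $- \frac{1}{35167} \approx -2.8436 \cdot 10^{-5}$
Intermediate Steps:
$u{\left(o \right)} = - 7 o$ ($u{\left(o \right)} = o \left(-7\right) = - 7 o$)
$\frac{1}{13 \left(-2689\right) + u{\left(b{\left(30,25 \right)} \right)}} = \frac{1}{13 \left(-2689\right) - 210} = \frac{1}{-34957 - 210} = \frac{1}{-35167} = - \frac{1}{35167}$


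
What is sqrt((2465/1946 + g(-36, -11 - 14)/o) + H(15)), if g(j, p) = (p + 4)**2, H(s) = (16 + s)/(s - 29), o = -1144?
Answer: I*sqrt(412925871358)/556556 ≈ 1.1546*I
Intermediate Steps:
H(s) = (16 + s)/(-29 + s)
g(j, p) = (4 + p)**2
sqrt((2465/1946 + g(-36, -11 - 14)/o) + H(15)) = sqrt((2465/1946 + (4 + (-11 - 14))**2/(-1144)) + (16 + 15)/(-29 + 15)) = sqrt((2465*(1/1946) + (4 - 25)**2*(-1/1144)) + 31/(-14)) = sqrt((2465/1946 + (-21)**2*(-1/1144)) - 1/14*31) = sqrt((2465/1946 + 441*(-1/1144)) - 31/14) = sqrt((2465/1946 - 441/1144) - 31/14) = sqrt(980887/1113112 - 31/14) = sqrt(-1483861/1113112) = I*sqrt(412925871358)/556556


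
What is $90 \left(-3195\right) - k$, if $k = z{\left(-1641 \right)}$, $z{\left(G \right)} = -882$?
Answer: $-286668$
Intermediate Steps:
$k = -882$
$90 \left(-3195\right) - k = 90 \left(-3195\right) - -882 = -287550 + 882 = -286668$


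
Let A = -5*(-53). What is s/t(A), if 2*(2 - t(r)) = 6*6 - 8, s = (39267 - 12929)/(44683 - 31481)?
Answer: -13169/79212 ≈ -0.16625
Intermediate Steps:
A = 265
s = 13169/6601 (s = 26338/13202 = 26338*(1/13202) = 13169/6601 ≈ 1.9950)
t(r) = -12 (t(r) = 2 - (6*6 - 8)/2 = 2 - (36 - 8)/2 = 2 - 1/2*28 = 2 - 14 = -12)
s/t(A) = (13169/6601)/(-12) = (13169/6601)*(-1/12) = -13169/79212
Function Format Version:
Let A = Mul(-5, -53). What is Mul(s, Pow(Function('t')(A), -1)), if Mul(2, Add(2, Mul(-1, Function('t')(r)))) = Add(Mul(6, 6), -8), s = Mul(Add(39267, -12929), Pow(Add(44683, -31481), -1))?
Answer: Rational(-13169, 79212) ≈ -0.16625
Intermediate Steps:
A = 265
s = Rational(13169, 6601) (s = Mul(26338, Pow(13202, -1)) = Mul(26338, Rational(1, 13202)) = Rational(13169, 6601) ≈ 1.9950)
Function('t')(r) = -12 (Function('t')(r) = Add(2, Mul(Rational(-1, 2), Add(Mul(6, 6), -8))) = Add(2, Mul(Rational(-1, 2), Add(36, -8))) = Add(2, Mul(Rational(-1, 2), 28)) = Add(2, -14) = -12)
Mul(s, Pow(Function('t')(A), -1)) = Mul(Rational(13169, 6601), Pow(-12, -1)) = Mul(Rational(13169, 6601), Rational(-1, 12)) = Rational(-13169, 79212)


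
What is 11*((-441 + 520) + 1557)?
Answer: 17996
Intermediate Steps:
11*((-441 + 520) + 1557) = 11*(79 + 1557) = 11*1636 = 17996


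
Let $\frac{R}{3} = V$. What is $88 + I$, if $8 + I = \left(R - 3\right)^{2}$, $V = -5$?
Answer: $404$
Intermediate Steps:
$R = -15$ ($R = 3 \left(-5\right) = -15$)
$I = 316$ ($I = -8 + \left(-15 - 3\right)^{2} = -8 + \left(-18\right)^{2} = -8 + 324 = 316$)
$88 + I = 88 + 316 = 404$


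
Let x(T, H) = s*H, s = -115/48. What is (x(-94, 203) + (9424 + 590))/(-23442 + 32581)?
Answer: 35179/33744 ≈ 1.0425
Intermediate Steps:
s = -115/48 (s = -115*1/48 = -115/48 ≈ -2.3958)
x(T, H) = -115*H/48
(x(-94, 203) + (9424 + 590))/(-23442 + 32581) = (-115/48*203 + (9424 + 590))/(-23442 + 32581) = (-23345/48 + 10014)/9139 = (457327/48)*(1/9139) = 35179/33744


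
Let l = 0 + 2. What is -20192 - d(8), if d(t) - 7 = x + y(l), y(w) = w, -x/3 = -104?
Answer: -20513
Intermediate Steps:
l = 2
x = 312 (x = -3*(-104) = 312)
d(t) = 321 (d(t) = 7 + (312 + 2) = 7 + 314 = 321)
-20192 - d(8) = -20192 - 1*321 = -20192 - 321 = -20513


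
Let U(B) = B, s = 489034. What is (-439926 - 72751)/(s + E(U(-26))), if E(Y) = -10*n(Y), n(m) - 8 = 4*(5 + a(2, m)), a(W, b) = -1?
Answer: -26983/25726 ≈ -1.0489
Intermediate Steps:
n(m) = 24 (n(m) = 8 + 4*(5 - 1) = 8 + 4*4 = 8 + 16 = 24)
E(Y) = -240 (E(Y) = -10*24 = -240)
(-439926 - 72751)/(s + E(U(-26))) = (-439926 - 72751)/(489034 - 240) = -512677/488794 = -512677*1/488794 = -26983/25726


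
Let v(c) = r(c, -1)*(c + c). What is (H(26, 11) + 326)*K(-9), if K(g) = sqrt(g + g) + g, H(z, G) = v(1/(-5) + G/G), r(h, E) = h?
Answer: -73638/25 + 24546*I*sqrt(2)/25 ≈ -2945.5 + 1388.5*I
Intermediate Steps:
v(c) = 2*c**2 (v(c) = c*(c + c) = c*(2*c) = 2*c**2)
H(z, G) = 32/25 (H(z, G) = 2*(1/(-5) + G/G)**2 = 2*(1*(-1/5) + 1)**2 = 2*(-1/5 + 1)**2 = 2*(4/5)**2 = 2*(16/25) = 32/25)
K(g) = g + sqrt(2)*sqrt(g) (K(g) = sqrt(2*g) + g = sqrt(2)*sqrt(g) + g = g + sqrt(2)*sqrt(g))
(H(26, 11) + 326)*K(-9) = (32/25 + 326)*(-9 + sqrt(2)*sqrt(-9)) = 8182*(-9 + sqrt(2)*(3*I))/25 = 8182*(-9 + 3*I*sqrt(2))/25 = -73638/25 + 24546*I*sqrt(2)/25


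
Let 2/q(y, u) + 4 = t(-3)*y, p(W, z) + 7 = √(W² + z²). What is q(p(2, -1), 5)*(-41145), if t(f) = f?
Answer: -699465/122 - 123435*√5/122 ≈ -7995.7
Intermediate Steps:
p(W, z) = -7 + √(W² + z²)
q(y, u) = 2/(-4 - 3*y)
q(p(2, -1), 5)*(-41145) = (2/(-4 - 3*(-7 + √(2² + (-1)²))))*(-41145) = (2/(-4 - 3*(-7 + √(4 + 1))))*(-41145) = (2/(-4 - 3*(-7 + √5)))*(-41145) = (2/(-4 + (21 - 3*√5)))*(-41145) = (2/(17 - 3*√5))*(-41145) = -82290/(17 - 3*√5)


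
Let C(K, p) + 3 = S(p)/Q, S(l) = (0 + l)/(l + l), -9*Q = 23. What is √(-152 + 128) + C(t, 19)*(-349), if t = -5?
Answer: 51303/46 + 2*I*√6 ≈ 1115.3 + 4.899*I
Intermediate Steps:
Q = -23/9 (Q = -⅑*23 = -23/9 ≈ -2.5556)
S(l) = ½ (S(l) = l/((2*l)) = l*(1/(2*l)) = ½)
C(K, p) = -147/46 (C(K, p) = -3 + 1/(2*(-23/9)) = -3 + (½)*(-9/23) = -3 - 9/46 = -147/46)
√(-152 + 128) + C(t, 19)*(-349) = √(-152 + 128) - 147/46*(-349) = √(-24) + 51303/46 = 2*I*√6 + 51303/46 = 51303/46 + 2*I*√6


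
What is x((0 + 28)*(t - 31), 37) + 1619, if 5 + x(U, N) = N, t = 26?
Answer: 1651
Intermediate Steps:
x(U, N) = -5 + N
x((0 + 28)*(t - 31), 37) + 1619 = (-5 + 37) + 1619 = 32 + 1619 = 1651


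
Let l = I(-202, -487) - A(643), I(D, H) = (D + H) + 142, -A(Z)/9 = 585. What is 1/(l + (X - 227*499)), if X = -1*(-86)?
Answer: -1/108469 ≈ -9.2192e-6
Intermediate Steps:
A(Z) = -5265 (A(Z) = -9*585 = -5265)
X = 86
I(D, H) = 142 + D + H
l = 4718 (l = (142 - 202 - 487) - 1*(-5265) = -547 + 5265 = 4718)
1/(l + (X - 227*499)) = 1/(4718 + (86 - 227*499)) = 1/(4718 + (86 - 113273)) = 1/(4718 - 113187) = 1/(-108469) = -1/108469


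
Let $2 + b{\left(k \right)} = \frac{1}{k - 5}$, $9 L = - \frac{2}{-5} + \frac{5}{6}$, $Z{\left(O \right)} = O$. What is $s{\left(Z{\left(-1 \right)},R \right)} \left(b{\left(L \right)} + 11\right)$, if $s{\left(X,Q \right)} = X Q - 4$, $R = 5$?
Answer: $- \frac{103923}{1313} \approx -79.149$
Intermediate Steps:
$L = \frac{37}{270}$ ($L = \frac{- \frac{2}{-5} + \frac{5}{6}}{9} = \frac{\left(-2\right) \left(- \frac{1}{5}\right) + 5 \cdot \frac{1}{6}}{9} = \frac{\frac{2}{5} + \frac{5}{6}}{9} = \frac{1}{9} \cdot \frac{37}{30} = \frac{37}{270} \approx 0.13704$)
$s{\left(X,Q \right)} = -4 + Q X$ ($s{\left(X,Q \right)} = Q X - 4 = -4 + Q X$)
$b{\left(k \right)} = -2 + \frac{1}{-5 + k}$ ($b{\left(k \right)} = -2 + \frac{1}{k - 5} = -2 + \frac{1}{-5 + k}$)
$s{\left(Z{\left(-1 \right)},R \right)} \left(b{\left(L \right)} + 11\right) = \left(-4 + 5 \left(-1\right)\right) \left(\frac{11 - \frac{37}{135}}{-5 + \frac{37}{270}} + 11\right) = \left(-4 - 5\right) \left(\frac{11 - \frac{37}{135}}{- \frac{1313}{270}} + 11\right) = - 9 \left(\left(- \frac{270}{1313}\right) \frac{1448}{135} + 11\right) = - 9 \left(- \frac{2896}{1313} + 11\right) = \left(-9\right) \frac{11547}{1313} = - \frac{103923}{1313}$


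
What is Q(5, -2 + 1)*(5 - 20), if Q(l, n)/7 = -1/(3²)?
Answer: 35/3 ≈ 11.667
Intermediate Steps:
Q(l, n) = -7/9 (Q(l, n) = 7*(-1/(3²)) = 7*(-1/9) = 7*(-1*⅑) = 7*(-⅑) = -7/9)
Q(5, -2 + 1)*(5 - 20) = -7*(5 - 20)/9 = -7/9*(-15) = 35/3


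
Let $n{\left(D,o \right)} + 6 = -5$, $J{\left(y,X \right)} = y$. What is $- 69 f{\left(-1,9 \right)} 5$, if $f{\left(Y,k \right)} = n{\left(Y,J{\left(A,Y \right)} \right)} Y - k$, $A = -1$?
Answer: $-690$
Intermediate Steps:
$n{\left(D,o \right)} = -11$ ($n{\left(D,o \right)} = -6 - 5 = -11$)
$f{\left(Y,k \right)} = - k - 11 Y$ ($f{\left(Y,k \right)} = - 11 Y - k = - k - 11 Y$)
$- 69 f{\left(-1,9 \right)} 5 = - 69 \left(\left(-1\right) 9 - -11\right) 5 = - 69 \left(-9 + 11\right) 5 = \left(-69\right) 2 \cdot 5 = \left(-138\right) 5 = -690$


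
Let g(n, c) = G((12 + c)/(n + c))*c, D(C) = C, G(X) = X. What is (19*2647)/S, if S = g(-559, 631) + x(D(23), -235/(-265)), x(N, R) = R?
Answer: 191918088/21507233 ≈ 8.9234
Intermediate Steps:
g(n, c) = c*(12 + c)/(c + n) (g(n, c) = ((12 + c)/(n + c))*c = ((12 + c)/(c + n))*c = c*(12 + c)/(c + n))
S = 21507233/3816 (S = 631*(12 + 631)/(631 - 559) - 235/(-265) = 631*643/72 - 235*(-1/265) = 631*(1/72)*643 + 47/53 = 405733/72 + 47/53 = 21507233/3816 ≈ 5636.1)
(19*2647)/S = (19*2647)/(21507233/3816) = 50293*(3816/21507233) = 191918088/21507233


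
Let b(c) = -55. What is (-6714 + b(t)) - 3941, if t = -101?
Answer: -10710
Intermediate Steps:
(-6714 + b(t)) - 3941 = (-6714 - 55) - 3941 = -6769 - 3941 = -10710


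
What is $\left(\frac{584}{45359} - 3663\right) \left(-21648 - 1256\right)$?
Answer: $\frac{3805486613432}{45359} \approx 8.3897 \cdot 10^{7}$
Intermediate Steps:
$\left(\frac{584}{45359} - 3663\right) \left(-21648 - 1256\right) = \left(584 \cdot \frac{1}{45359} - 3663\right) \left(-22904\right) = \left(\frac{584}{45359} - 3663\right) \left(-22904\right) = \left(- \frac{166149433}{45359}\right) \left(-22904\right) = \frac{3805486613432}{45359}$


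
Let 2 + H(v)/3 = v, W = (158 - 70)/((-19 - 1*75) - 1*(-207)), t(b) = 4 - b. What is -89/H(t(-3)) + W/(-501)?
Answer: -1679959/283065 ≈ -5.9349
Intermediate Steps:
W = 88/113 (W = 88/((-19 - 75) + 207) = 88/(-94 + 207) = 88/113 ≈ 0.77876)
H(v) = -6 + 3*v
-89/H(t(-3)) + W/(-501) = -89/(-6 + 3*(4 - 1*(-3))) + (88/113)/(-501) = -89/(-6 + 3*(4 + 3)) + (88/113)*(-1/501) = -89/(-6 + 3*7) - 88/56613 = -89/(-6 + 21) - 88/56613 = -89/15 - 88/56613 = -1679959/283065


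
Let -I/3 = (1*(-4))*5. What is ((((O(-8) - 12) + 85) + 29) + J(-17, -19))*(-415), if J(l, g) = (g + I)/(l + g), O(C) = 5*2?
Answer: -1656265/36 ≈ -46007.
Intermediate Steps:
O(C) = 10
I = 60 (I = -3*1*(-4)*5 = -(-12)*5 = -3*(-20) = 60)
J(l, g) = (60 + g)/(g + l) (J(l, g) = (g + 60)/(l + g) = (60 + g)/(g + l))
((((O(-8) - 12) + 85) + 29) + J(-17, -19))*(-415) = ((((10 - 12) + 85) + 29) + (60 - 19)/(-19 - 17))*(-415) = (((-2 + 85) + 29) + 41/(-36))*(-415) = ((83 + 29) - 1/36*41)*(-415) = (112 - 41/36)*(-415) = (3991/36)*(-415) = -1656265/36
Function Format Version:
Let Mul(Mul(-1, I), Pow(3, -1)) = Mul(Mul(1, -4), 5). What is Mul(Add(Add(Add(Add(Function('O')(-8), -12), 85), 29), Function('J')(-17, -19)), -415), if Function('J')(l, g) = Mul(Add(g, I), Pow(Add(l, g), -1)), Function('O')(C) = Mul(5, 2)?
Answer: Rational(-1656265, 36) ≈ -46007.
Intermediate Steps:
Function('O')(C) = 10
I = 60 (I = Mul(-3, Mul(Mul(1, -4), 5)) = Mul(-3, Mul(-4, 5)) = Mul(-3, -20) = 60)
Function('J')(l, g) = Mul(Pow(Add(g, l), -1), Add(60, g)) (Function('J')(l, g) = Mul(Add(g, 60), Pow(Add(l, g), -1)) = Mul(Add(60, g), Pow(Add(g, l), -1)) = Mul(Pow(Add(g, l), -1), Add(60, g)))
Mul(Add(Add(Add(Add(Function('O')(-8), -12), 85), 29), Function('J')(-17, -19)), -415) = Mul(Add(Add(Add(Add(10, -12), 85), 29), Mul(Pow(Add(-19, -17), -1), Add(60, -19))), -415) = Mul(Add(Add(Add(-2, 85), 29), Mul(Pow(-36, -1), 41)), -415) = Mul(Add(Add(83, 29), Mul(Rational(-1, 36), 41)), -415) = Mul(Add(112, Rational(-41, 36)), -415) = Mul(Rational(3991, 36), -415) = Rational(-1656265, 36)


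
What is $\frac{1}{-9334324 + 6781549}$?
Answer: $- \frac{1}{2552775} \approx -3.9173 \cdot 10^{-7}$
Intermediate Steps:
$\frac{1}{-9334324 + 6781549} = \frac{1}{-2552775} = - \frac{1}{2552775}$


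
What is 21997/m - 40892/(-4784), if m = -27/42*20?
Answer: -91619407/53820 ≈ -1702.3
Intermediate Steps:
m = -90/7 (m = -27*1/42*20 = -9/14*20 = -90/7 ≈ -12.857)
21997/m - 40892/(-4784) = 21997/(-90/7) - 40892/(-4784) = 21997*(-7/90) - 40892*(-1/4784) = -153979/90 + 10223/1196 = -91619407/53820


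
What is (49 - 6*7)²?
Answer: 49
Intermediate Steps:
(49 - 6*7)² = (49 - 42)² = 7² = 49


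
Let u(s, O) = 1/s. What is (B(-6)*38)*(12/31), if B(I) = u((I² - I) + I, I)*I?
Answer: -76/31 ≈ -2.4516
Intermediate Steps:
B(I) = 1/I (B(I) = I/((I² - I) + I) = I/(I²) = I/I² = 1/I)
(B(-6)*38)*(12/31) = (38/(-6))*(12/31) = (-⅙*38)*(12*(1/31)) = -19/3*12/31 = -76/31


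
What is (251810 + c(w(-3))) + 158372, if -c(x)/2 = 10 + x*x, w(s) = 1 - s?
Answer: 410130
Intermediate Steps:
c(x) = -20 - 2*x² (c(x) = -2*(10 + x*x) = -2*(10 + x²) = -20 - 2*x²)
(251810 + c(w(-3))) + 158372 = (251810 + (-20 - 2*(1 - 1*(-3))²)) + 158372 = (251810 + (-20 - 2*(1 + 3)²)) + 158372 = (251810 + (-20 - 2*4²)) + 158372 = (251810 + (-20 - 2*16)) + 158372 = (251810 + (-20 - 32)) + 158372 = (251810 - 52) + 158372 = 251758 + 158372 = 410130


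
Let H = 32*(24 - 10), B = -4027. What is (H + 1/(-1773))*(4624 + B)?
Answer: 158066297/591 ≈ 2.6746e+5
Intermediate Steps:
H = 448 (H = 32*14 = 448)
(H + 1/(-1773))*(4624 + B) = (448 + 1/(-1773))*(4624 - 4027) = (448 - 1/1773)*597 = (794303/1773)*597 = 158066297/591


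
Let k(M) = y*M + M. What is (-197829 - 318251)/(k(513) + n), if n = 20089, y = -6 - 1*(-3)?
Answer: -516080/19063 ≈ -27.072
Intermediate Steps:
y = -3 (y = -6 + 3 = -3)
k(M) = -2*M (k(M) = -3*M + M = -2*M)
(-197829 - 318251)/(k(513) + n) = (-197829 - 318251)/(-2*513 + 20089) = -516080/(-1026 + 20089) = -516080/19063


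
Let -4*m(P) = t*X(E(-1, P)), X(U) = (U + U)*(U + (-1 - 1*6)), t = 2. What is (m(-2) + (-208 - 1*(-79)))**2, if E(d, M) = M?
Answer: 21609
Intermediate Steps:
X(U) = 2*U*(-7 + U) (X(U) = (2*U)*(U + (-1 - 6)) = (2*U)*(U - 7) = (2*U)*(-7 + U) = 2*U*(-7 + U))
m(P) = -P*(-7 + P) (m(P) = -2*P*(-7 + P)/2 = -P*(-7 + P))
(m(-2) + (-208 - 1*(-79)))**2 = (-2*(7 - 1*(-2)) + (-208 - 1*(-79)))**2 = (-2*(7 + 2) + (-208 + 79))**2 = (-2*9 - 129)**2 = (-18 - 129)**2 = (-147)**2 = 21609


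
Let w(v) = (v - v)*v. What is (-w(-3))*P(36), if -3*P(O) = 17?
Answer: 0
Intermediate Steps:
w(v) = 0 (w(v) = 0*v = 0)
P(O) = -17/3 (P(O) = -⅓*17 = -17/3)
(-w(-3))*P(36) = -1*0*(-17/3) = 0*(-17/3) = 0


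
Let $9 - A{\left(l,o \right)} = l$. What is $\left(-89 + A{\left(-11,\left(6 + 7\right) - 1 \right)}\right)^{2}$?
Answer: $4761$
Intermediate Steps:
$A{\left(l,o \right)} = 9 - l$
$\left(-89 + A{\left(-11,\left(6 + 7\right) - 1 \right)}\right)^{2} = \left(-89 + \left(9 - -11\right)\right)^{2} = \left(-89 + \left(9 + 11\right)\right)^{2} = \left(-89 + 20\right)^{2} = \left(-69\right)^{2} = 4761$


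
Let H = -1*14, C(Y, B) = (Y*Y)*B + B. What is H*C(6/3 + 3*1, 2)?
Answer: -728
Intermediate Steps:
C(Y, B) = B + B*Y² (C(Y, B) = Y²*B + B = B*Y² + B = B + B*Y²)
H = -14
H*C(6/3 + 3*1, 2) = -28*(1 + (6/3 + 3*1)²) = -28*(1 + (6*(⅓) + 3)²) = -28*(1 + (2 + 3)²) = -28*(1 + 5²) = -28*(1 + 25) = -28*26 = -14*52 = -728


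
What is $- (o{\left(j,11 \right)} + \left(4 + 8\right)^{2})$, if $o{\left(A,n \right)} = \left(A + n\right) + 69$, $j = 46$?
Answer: $-270$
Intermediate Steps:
$o{\left(A,n \right)} = 69 + A + n$
$- (o{\left(j,11 \right)} + \left(4 + 8\right)^{2}) = - (\left(69 + 46 + 11\right) + \left(4 + 8\right)^{2}) = - (126 + 12^{2}) = - (126 + 144) = \left(-1\right) 270 = -270$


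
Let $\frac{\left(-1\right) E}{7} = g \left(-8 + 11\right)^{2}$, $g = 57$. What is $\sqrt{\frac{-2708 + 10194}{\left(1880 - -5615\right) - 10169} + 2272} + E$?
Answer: $-3591 + \frac{\sqrt{4056352377}}{1337} \approx -3543.4$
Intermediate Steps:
$E = -3591$ ($E = - 7 \cdot 57 \left(-8 + 11\right)^{2} = - 7 \cdot 57 \cdot 3^{2} = - 7 \cdot 57 \cdot 9 = \left(-7\right) 513 = -3591$)
$\sqrt{\frac{-2708 + 10194}{\left(1880 - -5615\right) - 10169} + 2272} + E = \sqrt{\frac{-2708 + 10194}{\left(1880 - -5615\right) - 10169} + 2272} - 3591 = \sqrt{\frac{7486}{\left(1880 + 5615\right) - 10169} + 2272} - 3591 = \sqrt{\frac{7486}{7495 - 10169} + 2272} - 3591 = \sqrt{\frac{7486}{-2674} + 2272} - 3591 = \sqrt{7486 \left(- \frac{1}{2674}\right) + 2272} - 3591 = \sqrt{- \frac{3743}{1337} + 2272} - 3591 = \sqrt{\frac{3033921}{1337}} - 3591 = \frac{\sqrt{4056352377}}{1337} - 3591 = -3591 + \frac{\sqrt{4056352377}}{1337}$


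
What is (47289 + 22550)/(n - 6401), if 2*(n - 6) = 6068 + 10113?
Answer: 139678/3391 ≈ 41.191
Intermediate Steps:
n = 16193/2 (n = 6 + (6068 + 10113)/2 = 6 + (½)*16181 = 6 + 16181/2 = 16193/2 ≈ 8096.5)
(47289 + 22550)/(n - 6401) = (47289 + 22550)/(16193/2 - 6401) = 69839/(3391/2) = 69839*(2/3391) = 139678/3391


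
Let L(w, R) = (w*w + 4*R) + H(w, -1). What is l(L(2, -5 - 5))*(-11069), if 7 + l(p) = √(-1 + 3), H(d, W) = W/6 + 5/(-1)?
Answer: 77483 - 11069*√2 ≈ 61829.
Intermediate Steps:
H(d, W) = -5 + W/6 (H(d, W) = W*(⅙) + 5*(-1) = W/6 - 5 = -5 + W/6)
L(w, R) = -31/6 + w² + 4*R (L(w, R) = (w*w + 4*R) + (-5 + (⅙)*(-1)) = (w² + 4*R) + (-5 - ⅙) = (w² + 4*R) - 31/6 = -31/6 + w² + 4*R)
l(p) = -7 + √2 (l(p) = -7 + √(-1 + 3) = -7 + √2)
l(L(2, -5 - 5))*(-11069) = (-7 + √2)*(-11069) = 77483 - 11069*√2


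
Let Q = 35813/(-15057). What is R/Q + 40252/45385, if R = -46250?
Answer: 1089894189694/56047345 ≈ 19446.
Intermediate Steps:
Q = -35813/15057 (Q = 35813*(-1/15057) = -35813/15057 ≈ -2.3785)
R/Q + 40252/45385 = -46250/(-35813/15057) + 40252/45385 = -46250*(-15057/35813) + 40252*(1/45385) = 696386250/35813 + 1388/1565 = 1089894189694/56047345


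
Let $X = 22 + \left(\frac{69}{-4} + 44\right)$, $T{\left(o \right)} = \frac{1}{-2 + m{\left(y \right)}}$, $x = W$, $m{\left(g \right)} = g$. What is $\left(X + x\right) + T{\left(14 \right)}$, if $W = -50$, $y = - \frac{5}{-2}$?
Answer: $\frac{3}{4} \approx 0.75$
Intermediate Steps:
$y = \frac{5}{2}$ ($y = \left(-5\right) \left(- \frac{1}{2}\right) = \frac{5}{2} \approx 2.5$)
$x = -50$
$T{\left(o \right)} = 2$ ($T{\left(o \right)} = \frac{1}{-2 + \frac{5}{2}} = \frac{1}{\frac{1}{2}} = 2$)
$X = \frac{195}{4}$ ($X = 22 + \left(69 \left(- \frac{1}{4}\right) + 44\right) = 22 + \left(- \frac{69}{4} + 44\right) = 22 + \frac{107}{4} = \frac{195}{4} \approx 48.75$)
$\left(X + x\right) + T{\left(14 \right)} = \left(\frac{195}{4} - 50\right) + 2 = - \frac{5}{4} + 2 = \frac{3}{4}$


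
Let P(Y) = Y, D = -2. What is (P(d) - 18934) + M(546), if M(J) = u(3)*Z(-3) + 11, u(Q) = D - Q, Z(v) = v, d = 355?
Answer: -18553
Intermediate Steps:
u(Q) = -2 - Q
M(J) = 26 (M(J) = (-2 - 1*3)*(-3) + 11 = (-2 - 3)*(-3) + 11 = -5*(-3) + 11 = 15 + 11 = 26)
(P(d) - 18934) + M(546) = (355 - 18934) + 26 = -18579 + 26 = -18553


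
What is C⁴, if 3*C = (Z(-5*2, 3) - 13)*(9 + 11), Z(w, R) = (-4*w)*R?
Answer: 20972736160000/81 ≈ 2.5892e+11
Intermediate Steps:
Z(w, R) = -4*R*w
C = 2140/3 (C = ((-4*3*(-5*2) - 13)*(9 + 11))/3 = ((-4*3*(-10) - 13)*20)/3 = ((120 - 13)*20)/3 = (107*20)/3 = (⅓)*2140 = 2140/3 ≈ 713.33)
C⁴ = (2140/3)⁴ = 20972736160000/81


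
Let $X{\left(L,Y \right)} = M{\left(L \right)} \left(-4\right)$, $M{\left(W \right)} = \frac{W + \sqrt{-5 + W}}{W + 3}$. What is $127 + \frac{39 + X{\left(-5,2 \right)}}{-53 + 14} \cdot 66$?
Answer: $\frac{1013}{13} - \frac{44 i \sqrt{10}}{13} \approx 77.923 - 10.703 i$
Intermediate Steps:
$M{\left(W \right)} = \frac{W + \sqrt{-5 + W}}{3 + W}$
$X{\left(L,Y \right)} = - \frac{4 \left(L + \sqrt{-5 + L}\right)}{3 + L}$ ($X{\left(L,Y \right)} = \frac{L + \sqrt{-5 + L}}{3 + L} \left(-4\right) = - \frac{4 \left(L + \sqrt{-5 + L}\right)}{3 + L}$)
$127 + \frac{39 + X{\left(-5,2 \right)}}{-53 + 14} \cdot 66 = 127 + \frac{39 + \frac{4 \left(\left(-1\right) \left(-5\right) - \sqrt{-5 - 5}\right)}{3 - 5}}{-53 + 14} \cdot 66 = 127 + \frac{39 + \frac{4 \left(5 - \sqrt{-10}\right)}{-2}}{-39} \cdot 66 = 127 + \left(39 + 4 \left(- \frac{1}{2}\right) \left(5 - i \sqrt{10}\right)\right) \left(- \frac{1}{39}\right) 66 = 127 + \left(39 - \left(10 - 2 i \sqrt{10}\right)\right) \left(- \frac{1}{39}\right) 66 = 127 + \left(29 + 2 i \sqrt{10}\right) \left(- \frac{1}{39}\right) 66 = 127 + \left(- \frac{29}{39} - \frac{2 i \sqrt{10}}{39}\right) 66 = 127 - \left(\frac{638}{13} + \frac{44 i \sqrt{10}}{13}\right) = \frac{1013}{13} - \frac{44 i \sqrt{10}}{13}$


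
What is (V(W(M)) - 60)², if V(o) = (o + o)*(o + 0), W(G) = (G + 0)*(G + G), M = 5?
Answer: 24403600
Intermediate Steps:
W(G) = 2*G² (W(G) = G*(2*G) = 2*G²)
V(o) = 2*o² (V(o) = (2*o)*o = 2*o²)
(V(W(M)) - 60)² = (2*(2*5²)² - 60)² = (2*(2*25)² - 60)² = (2*50² - 60)² = (2*2500 - 60)² = (5000 - 60)² = 4940² = 24403600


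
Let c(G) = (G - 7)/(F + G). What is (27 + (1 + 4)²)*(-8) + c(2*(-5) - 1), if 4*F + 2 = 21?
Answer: -10328/25 ≈ -413.12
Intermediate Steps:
F = 19/4 (F = -½ + (¼)*21 = -½ + 21/4 = 19/4 ≈ 4.7500)
c(G) = (-7 + G)/(19/4 + G) (c(G) = (G - 7)/(19/4 + G) = (-7 + G)/(19/4 + G))
(27 + (1 + 4)²)*(-8) + c(2*(-5) - 1) = (27 + (1 + 4)²)*(-8) + 4*(-7 + (2*(-5) - 1))/(19 + 4*(2*(-5) - 1)) = (27 + 5²)*(-8) + 4*(-7 + (-10 - 1))/(19 + 4*(-10 - 1)) = (27 + 25)*(-8) + 4*(-7 - 11)/(19 + 4*(-11)) = 52*(-8) + 4*(-18)/(19 - 44) = -416 + 4*(-18)/(-25) = -416 + 4*(-1/25)*(-18) = -416 + 72/25 = -10328/25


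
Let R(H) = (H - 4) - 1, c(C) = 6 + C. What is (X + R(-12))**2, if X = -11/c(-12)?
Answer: 8281/36 ≈ 230.03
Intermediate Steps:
R(H) = -5 + H (R(H) = (-4 + H) - 1 = -5 + H)
X = 11/6 (X = -11/(6 - 12) = -11/(-6) = -11*(-1/6) = 11/6 ≈ 1.8333)
(X + R(-12))**2 = (11/6 + (-5 - 12))**2 = (11/6 - 17)**2 = (-91/6)**2 = 8281/36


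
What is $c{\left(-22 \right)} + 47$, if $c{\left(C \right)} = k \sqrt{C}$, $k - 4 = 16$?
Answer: $47 + 20 i \sqrt{22} \approx 47.0 + 93.808 i$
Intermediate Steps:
$k = 20$ ($k = 4 + 16 = 20$)
$c{\left(C \right)} = 20 \sqrt{C}$
$c{\left(-22 \right)} + 47 = 20 \sqrt{-22} + 47 = 20 i \sqrt{22} + 47 = 47 + 20 i \sqrt{22}$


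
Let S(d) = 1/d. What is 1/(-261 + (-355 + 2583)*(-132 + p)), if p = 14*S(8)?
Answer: -1/290458 ≈ -3.4428e-6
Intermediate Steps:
S(d) = 1/d
p = 7/4 (p = 14/8 = 14*(⅛) = 7/4 ≈ 1.7500)
1/(-261 + (-355 + 2583)*(-132 + p)) = 1/(-261 + (-355 + 2583)*(-132 + 7/4)) = 1/(-261 + 2228*(-521/4)) = 1/(-261 - 290197) = 1/(-290458) = -1/290458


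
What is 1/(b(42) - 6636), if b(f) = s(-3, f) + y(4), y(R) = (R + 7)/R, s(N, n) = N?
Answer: -4/26545 ≈ -0.00015069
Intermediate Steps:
y(R) = (7 + R)/R
b(f) = -¼ (b(f) = -3 + (7 + 4)/4 = -3 + (¼)*11 = -3 + 11/4 = -¼)
1/(b(42) - 6636) = 1/(-¼ - 6636) = 1/(-26545/4) = -4/26545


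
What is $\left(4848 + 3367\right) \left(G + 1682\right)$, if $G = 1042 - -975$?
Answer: $30387285$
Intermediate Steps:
$G = 2017$ ($G = 1042 + 975 = 2017$)
$\left(4848 + 3367\right) \left(G + 1682\right) = \left(4848 + 3367\right) \left(2017 + 1682\right) = 8215 \cdot 3699 = 30387285$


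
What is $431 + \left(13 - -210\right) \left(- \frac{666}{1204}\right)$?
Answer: $\frac{185203}{602} \approx 307.65$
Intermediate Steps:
$431 + \left(13 - -210\right) \left(- \frac{666}{1204}\right) = 431 + \left(13 + 210\right) \left(\left(-666\right) \frac{1}{1204}\right) = 431 + 223 \left(- \frac{333}{602}\right) = 431 - \frac{74259}{602} = \frac{185203}{602}$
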